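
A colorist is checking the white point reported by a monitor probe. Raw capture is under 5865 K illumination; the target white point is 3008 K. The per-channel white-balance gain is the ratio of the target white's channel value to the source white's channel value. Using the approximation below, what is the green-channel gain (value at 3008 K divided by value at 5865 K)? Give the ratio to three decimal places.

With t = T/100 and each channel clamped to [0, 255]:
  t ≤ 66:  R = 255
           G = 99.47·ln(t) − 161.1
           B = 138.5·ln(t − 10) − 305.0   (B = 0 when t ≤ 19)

At 5865 K (t = 58.65):
  G = 99.47·ln 58.65 − 161.1 = 99.47·4.0716 − 161.1 = 243.901.
At 3008 K (t = 30.08):
  G = 99.47·ln 30.08 − 161.1 = 99.47·3.4039 − 161.1 = 177.482.
Gain = 177.482 / 243.901 = 0.7277 → 0.728.

0.728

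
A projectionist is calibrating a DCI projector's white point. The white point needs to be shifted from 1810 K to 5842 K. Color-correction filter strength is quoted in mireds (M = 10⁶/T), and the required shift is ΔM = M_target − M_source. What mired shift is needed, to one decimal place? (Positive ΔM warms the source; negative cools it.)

M_source = 10⁶/1810 = 552.486; M_target = 10⁶/5842 = 171.174.
ΔM = 171.174 − 552.486 = -381.312 → -381.3 mireds, a cooling shift.

-381.3 mireds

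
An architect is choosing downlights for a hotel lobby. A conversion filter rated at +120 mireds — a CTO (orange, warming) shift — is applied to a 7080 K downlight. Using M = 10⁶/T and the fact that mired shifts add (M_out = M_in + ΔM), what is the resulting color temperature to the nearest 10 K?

3830 K

M_in = 10⁶/7080 = 141.24 mireds.
M_out = 141.24 + (+120) = 261.24 mireds.
T_out = 10⁶/261.24 = 3827.9 K → 3830 K.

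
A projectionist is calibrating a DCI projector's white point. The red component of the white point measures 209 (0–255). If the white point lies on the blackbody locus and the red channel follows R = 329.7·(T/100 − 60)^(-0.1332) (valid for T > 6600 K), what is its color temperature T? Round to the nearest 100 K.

(t − 60)^(-0.1332) = 209/329.7 = 0.63391.
t − 60 = 0.63391^(1/-0.1332) = 0.63391^(-7.508) = 30.639, so t = 90.639.
T = 100·t = 9064 K → 9100 K to the nearest 100 K.

9100 K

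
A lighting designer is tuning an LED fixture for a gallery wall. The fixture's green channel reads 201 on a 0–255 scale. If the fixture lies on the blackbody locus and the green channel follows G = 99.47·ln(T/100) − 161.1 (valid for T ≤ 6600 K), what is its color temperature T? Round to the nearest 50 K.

ln t = (201 + 161.1) / 99.47 = 3.6403.
t = e^3.6403 = 38.103.
T = 100·t = 3810 K → 3800 K to the nearest 50 K.

3800 K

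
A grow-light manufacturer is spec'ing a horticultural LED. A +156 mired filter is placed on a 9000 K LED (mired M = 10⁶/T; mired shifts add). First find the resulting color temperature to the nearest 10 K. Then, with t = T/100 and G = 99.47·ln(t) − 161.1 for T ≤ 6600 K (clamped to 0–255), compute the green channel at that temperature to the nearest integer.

M_in = 10⁶/9000 = 111.11; M_out = 111.11 + (+156) = 267.11.
T_out = 10⁶/267.11 = 3743.8 K → 3740 K; t = 37.4.
G = 99.47·ln 37.4 − 161.1 = 99.47·3.6217 − 161.1 = 199.148.
Rounded: 199.

199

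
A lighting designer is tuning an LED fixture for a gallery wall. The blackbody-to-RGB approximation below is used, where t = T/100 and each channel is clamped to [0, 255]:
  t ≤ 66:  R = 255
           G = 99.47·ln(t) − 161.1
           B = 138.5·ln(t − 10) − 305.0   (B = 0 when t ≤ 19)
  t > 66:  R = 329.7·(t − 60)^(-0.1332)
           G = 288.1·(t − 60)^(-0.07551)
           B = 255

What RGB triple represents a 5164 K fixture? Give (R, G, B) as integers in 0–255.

t = 5164/100 = 51.64; the t ≤ 66 branch applies.
R = 255 by definition for t ≤ 66.
G = 99.47·ln 51.64 − 161.1 = 99.47·3.9443 − 161.1 = 231.239.
B = 138.5·ln(51.64 − 10) − 305.0 = 138.5·ln 41.64 − 305.0 = 138.5·3.7291 − 305.0 = 211.475.
Rounded: (255, 231, 211).

(255, 231, 211)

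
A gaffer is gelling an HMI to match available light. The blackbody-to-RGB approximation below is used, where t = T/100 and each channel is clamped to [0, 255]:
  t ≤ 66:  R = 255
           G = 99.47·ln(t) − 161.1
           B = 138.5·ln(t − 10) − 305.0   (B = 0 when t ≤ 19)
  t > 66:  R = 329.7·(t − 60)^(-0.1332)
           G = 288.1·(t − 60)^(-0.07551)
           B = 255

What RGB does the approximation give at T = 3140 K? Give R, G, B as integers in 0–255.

t = 3140/100 = 31.4; the t ≤ 66 branch applies.
R = 255 by definition for t ≤ 66.
G = 99.47·ln 31.4 − 161.1 = 99.47·3.4468 − 161.1 = 181.754.
B = 138.5·ln(31.4 − 10) − 305.0 = 138.5·ln 21.4 − 305.0 = 138.5·3.0634 − 305.0 = 119.280.
Rounded: (255, 182, 119).

R=255, G=182, B=119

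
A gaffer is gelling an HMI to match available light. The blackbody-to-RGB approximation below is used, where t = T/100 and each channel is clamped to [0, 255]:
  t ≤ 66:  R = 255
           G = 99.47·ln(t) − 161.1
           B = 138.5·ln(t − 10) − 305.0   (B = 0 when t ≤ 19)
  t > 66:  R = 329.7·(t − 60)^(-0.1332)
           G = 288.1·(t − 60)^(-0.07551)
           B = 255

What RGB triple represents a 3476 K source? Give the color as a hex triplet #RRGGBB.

t = 3476/100 = 34.76; the t ≤ 66 branch applies.
R = 255 by definition for t ≤ 66.
G = 99.47·ln 34.76 − 161.1 = 99.47·3.5485 − 161.1 = 191.866.
B = 138.5·ln(34.76 − 10) − 305.0 = 138.5·ln 24.76 − 305.0 = 138.5·3.2092 − 305.0 = 139.478.
Rounded: (255, 192, 139).
In hex: #FFC08B.

#FFC08B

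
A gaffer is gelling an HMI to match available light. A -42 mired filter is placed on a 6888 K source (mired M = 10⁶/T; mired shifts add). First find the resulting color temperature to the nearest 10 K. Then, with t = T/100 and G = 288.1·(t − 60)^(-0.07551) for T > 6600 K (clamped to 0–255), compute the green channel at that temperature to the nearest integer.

M_in = 10⁶/6888 = 145.18; M_out = 145.18 + (-42) = 103.18.
T_out = 10⁶/103.18 = 9691.8 K → 9690 K; t = 96.9.
G = 288.1·(96.9 − 60)^(-0.07551) = 288.1·36.9^(-0.07551) = 288.1·0.76151 = 219.390.
Rounded: 219.

219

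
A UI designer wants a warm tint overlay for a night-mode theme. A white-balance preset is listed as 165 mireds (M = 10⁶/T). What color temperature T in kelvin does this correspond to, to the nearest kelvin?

6061 K

T = 10⁶ / 165 = 6060.61 K → 6061 K.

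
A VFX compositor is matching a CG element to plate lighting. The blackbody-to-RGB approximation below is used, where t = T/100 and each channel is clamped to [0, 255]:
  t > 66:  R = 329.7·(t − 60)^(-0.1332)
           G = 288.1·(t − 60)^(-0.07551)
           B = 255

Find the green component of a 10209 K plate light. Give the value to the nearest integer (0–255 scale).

217

t = 10209/100 = 102.09; the t > 66 branch applies.
G = 288.1·(102.09 − 60)^(-0.07551) = 288.1·42.09^(-0.07551) = 288.1·0.75398 = 217.221.
Rounded: 217.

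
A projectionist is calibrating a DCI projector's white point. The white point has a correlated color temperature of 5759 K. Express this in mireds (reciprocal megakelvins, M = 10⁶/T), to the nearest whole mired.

M = 10⁶ / 5759 = 173.641 → 174 mireds.

174 mireds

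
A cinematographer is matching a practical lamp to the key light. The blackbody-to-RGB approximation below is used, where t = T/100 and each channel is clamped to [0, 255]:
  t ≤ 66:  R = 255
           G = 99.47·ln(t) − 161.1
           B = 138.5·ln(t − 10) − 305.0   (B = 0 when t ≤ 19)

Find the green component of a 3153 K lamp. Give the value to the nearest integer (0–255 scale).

t = 3153/100 = 31.53; the t ≤ 66 branch applies.
G = 99.47·ln 31.53 − 161.1 = 99.47·3.4509 − 161.1 = 182.165.
Rounded: 182.

182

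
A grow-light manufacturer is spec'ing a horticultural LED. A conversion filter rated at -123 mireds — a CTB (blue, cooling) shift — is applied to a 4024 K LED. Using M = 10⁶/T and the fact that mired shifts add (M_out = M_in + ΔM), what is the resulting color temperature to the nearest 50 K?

7950 K

M_in = 10⁶/4024 = 248.51 mireds.
M_out = 248.51 + (-123) = 125.51 mireds.
T_out = 10⁶/125.51 = 7967.6 K → 7950 K.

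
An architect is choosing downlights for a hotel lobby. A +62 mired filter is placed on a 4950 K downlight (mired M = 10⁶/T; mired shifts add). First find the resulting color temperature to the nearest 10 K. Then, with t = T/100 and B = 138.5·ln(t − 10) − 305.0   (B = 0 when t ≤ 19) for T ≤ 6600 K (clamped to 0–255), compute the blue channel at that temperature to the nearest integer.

M_in = 10⁶/4950 = 202.02; M_out = 202.02 + (+62) = 264.02.
T_out = 10⁶/264.02 = 3787.6 K → 3790 K; t = 37.9.
B = 138.5·ln(37.9 − 10) − 305.0 = 138.5·ln 27.9 − 305.0 = 138.5·3.3286 − 305.0 = 156.015.
Rounded: 156.

156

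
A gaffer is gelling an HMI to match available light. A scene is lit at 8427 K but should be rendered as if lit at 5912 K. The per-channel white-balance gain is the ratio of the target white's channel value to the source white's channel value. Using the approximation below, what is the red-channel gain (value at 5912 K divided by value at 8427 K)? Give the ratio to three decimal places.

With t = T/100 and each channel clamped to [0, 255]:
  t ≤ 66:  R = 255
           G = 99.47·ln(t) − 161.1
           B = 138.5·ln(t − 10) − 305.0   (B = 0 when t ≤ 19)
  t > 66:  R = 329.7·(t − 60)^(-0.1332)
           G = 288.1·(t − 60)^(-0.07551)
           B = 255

1.183

At 8427 K (t = 84.27):
  R = 329.7·(84.27 − 60)^(-0.1332) = 329.7·24.27^(-0.1332) = 329.7·0.65390 = 215.590.
At 5912 K (t = 59.12):
  R = 255 by definition for t ≤ 66.
Gain = 255.000 / 215.590 = 1.1828 → 1.183.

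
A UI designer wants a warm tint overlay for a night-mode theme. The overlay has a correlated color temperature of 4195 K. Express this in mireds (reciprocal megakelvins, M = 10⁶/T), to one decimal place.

238.4 mireds

M = 10⁶ / 4195 = 238.379 → 238.4 mireds.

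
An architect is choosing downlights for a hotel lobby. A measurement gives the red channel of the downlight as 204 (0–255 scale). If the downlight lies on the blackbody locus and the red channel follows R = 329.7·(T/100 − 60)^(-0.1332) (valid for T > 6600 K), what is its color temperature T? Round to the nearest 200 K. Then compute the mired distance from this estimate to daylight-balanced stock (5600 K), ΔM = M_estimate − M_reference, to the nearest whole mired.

(t − 60)^(-0.1332) = 204/329.7 = 0.61874.
t − 60 = 0.61874^(1/-0.1332) = 0.61874^(-7.508) = 36.748, so t = 96.748.
T = 100·t = 9675 K → 9600 K to the nearest 200 K.
M_estimate = 10⁶/9600 = 104.17; M_reference = 10⁶/5600 = 178.57.
ΔM = 104.17 − 178.57 = -74.40 → -74 mireds.

-74 mireds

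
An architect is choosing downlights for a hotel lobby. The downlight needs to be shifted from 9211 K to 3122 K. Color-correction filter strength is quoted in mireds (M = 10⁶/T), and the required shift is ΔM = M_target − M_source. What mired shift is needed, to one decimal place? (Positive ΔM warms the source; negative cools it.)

M_source = 10⁶/9211 = 108.566; M_target = 10⁶/3122 = 320.307.
ΔM = 320.307 − 108.566 = 211.742 → +211.7 mireds, a warming shift.

+211.7 mireds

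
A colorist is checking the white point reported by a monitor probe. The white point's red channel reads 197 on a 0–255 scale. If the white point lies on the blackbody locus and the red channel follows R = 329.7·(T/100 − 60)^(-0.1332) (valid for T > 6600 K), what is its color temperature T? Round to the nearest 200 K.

(t − 60)^(-0.1332) = 197/329.7 = 0.59751.
t − 60 = 0.59751^(1/-0.1332) = 0.59751^(-7.508) = 47.761, so t = 107.761.
T = 100·t = 10776 K → 10800 K to the nearest 200 K.

10800 K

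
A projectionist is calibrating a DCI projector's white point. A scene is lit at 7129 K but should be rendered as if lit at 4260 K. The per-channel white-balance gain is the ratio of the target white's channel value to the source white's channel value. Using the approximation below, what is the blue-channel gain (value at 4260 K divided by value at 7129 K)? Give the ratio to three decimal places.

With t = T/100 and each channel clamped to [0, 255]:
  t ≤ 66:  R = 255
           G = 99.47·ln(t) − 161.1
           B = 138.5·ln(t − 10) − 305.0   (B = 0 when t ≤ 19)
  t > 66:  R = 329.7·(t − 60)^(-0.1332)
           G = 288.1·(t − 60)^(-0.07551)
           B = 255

0.696

At 7129 K (t = 71.29):
  B = 255 by definition for t > 66.
At 4260 K (t = 42.6):
  B = 138.5·ln(42.6 − 10) − 305.0 = 138.5·ln 32.6 − 305.0 = 138.5·3.4843 − 305.0 = 177.577.
Gain = 177.577 / 255.000 = 0.6964 → 0.696.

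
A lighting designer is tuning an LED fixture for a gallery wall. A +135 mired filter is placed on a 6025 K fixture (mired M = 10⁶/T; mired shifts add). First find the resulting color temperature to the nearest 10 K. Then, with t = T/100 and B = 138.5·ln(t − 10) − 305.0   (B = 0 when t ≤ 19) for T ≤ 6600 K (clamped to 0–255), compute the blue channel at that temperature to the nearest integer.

M_in = 10⁶/6025 = 165.98; M_out = 165.98 + (+135) = 300.98.
T_out = 10⁶/300.98 = 3322.5 K → 3320 K; t = 33.2.
B = 138.5·ln(33.2 − 10) − 305.0 = 138.5·ln 23.2 − 305.0 = 138.5·3.1442 − 305.0 = 130.465.
Rounded: 130.

130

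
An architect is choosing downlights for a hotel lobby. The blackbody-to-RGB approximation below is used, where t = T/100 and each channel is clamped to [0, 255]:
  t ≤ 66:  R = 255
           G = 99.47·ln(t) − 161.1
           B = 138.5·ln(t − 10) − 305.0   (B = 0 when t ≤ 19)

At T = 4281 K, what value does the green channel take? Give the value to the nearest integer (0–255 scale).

t = 4281/100 = 42.81; the t ≤ 66 branch applies.
G = 99.47·ln 42.81 − 161.1 = 99.47·3.7568 − 161.1 = 212.586.
Rounded: 213.

213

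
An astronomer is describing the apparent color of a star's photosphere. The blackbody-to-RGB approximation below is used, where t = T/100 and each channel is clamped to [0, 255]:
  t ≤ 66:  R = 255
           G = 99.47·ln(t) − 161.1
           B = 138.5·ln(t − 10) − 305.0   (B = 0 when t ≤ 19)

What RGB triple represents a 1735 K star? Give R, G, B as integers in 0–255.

R=255, G=123, B=0

t = 1735/100 = 17.35; the t ≤ 66 branch applies.
R = 255 by definition for t ≤ 66.
G = 99.47·ln 17.35 − 161.1 = 99.47·2.8536 − 161.1 = 122.747.
t = 17.35 ≤ 19, so B = 0.
Rounded: (255, 123, 0).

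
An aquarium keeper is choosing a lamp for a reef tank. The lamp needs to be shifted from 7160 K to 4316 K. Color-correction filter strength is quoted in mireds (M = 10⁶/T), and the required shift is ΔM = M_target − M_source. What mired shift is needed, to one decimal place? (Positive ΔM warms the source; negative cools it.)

M_source = 10⁶/7160 = 139.665; M_target = 10⁶/4316 = 231.696.
ΔM = 231.696 − 139.665 = 92.031 → +92.0 mireds, a warming shift.

+92.0 mireds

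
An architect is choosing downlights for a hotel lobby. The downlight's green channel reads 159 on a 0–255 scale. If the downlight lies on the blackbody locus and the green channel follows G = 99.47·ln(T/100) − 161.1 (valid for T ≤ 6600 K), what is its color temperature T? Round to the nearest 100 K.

2500 K

ln t = (159 + 161.1) / 99.47 = 3.2181.
t = e^3.2181 = 24.980.
T = 100·t = 2498 K → 2500 K to the nearest 100 K.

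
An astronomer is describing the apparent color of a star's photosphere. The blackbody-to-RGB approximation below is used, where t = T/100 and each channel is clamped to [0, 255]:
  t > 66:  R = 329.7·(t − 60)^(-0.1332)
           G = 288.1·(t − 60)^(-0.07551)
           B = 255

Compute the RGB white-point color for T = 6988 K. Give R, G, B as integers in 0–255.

R=243, G=242, B=255

t = 6988/100 = 69.88; the t > 66 branch applies.
R = 329.7·(69.88 − 60)^(-0.1332) = 329.7·9.88^(-0.1332) = 329.7·0.73705 = 243.006.
G = 288.1·(69.88 − 60)^(-0.07551) = 288.1·9.88^(-0.07551) = 288.1·0.84117 = 242.342.
B = 255 by definition for t > 66.
Rounded: (243, 242, 255).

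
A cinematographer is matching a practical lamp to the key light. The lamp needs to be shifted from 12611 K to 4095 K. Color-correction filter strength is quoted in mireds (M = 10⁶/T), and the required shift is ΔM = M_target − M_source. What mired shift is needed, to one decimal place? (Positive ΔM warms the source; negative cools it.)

M_source = 10⁶/12611 = 79.296; M_target = 10⁶/4095 = 244.200.
ΔM = 244.200 − 79.296 = 164.904 → +164.9 mireds, a warming shift.

+164.9 mireds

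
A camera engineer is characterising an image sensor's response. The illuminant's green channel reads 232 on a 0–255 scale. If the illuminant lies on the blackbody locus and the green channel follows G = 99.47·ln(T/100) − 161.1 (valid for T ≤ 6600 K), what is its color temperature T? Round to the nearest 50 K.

ln t = (232 + 161.1) / 99.47 = 3.9519.
t = e^3.9519 = 52.036.
T = 100·t = 5204 K → 5200 K to the nearest 50 K.

5200 K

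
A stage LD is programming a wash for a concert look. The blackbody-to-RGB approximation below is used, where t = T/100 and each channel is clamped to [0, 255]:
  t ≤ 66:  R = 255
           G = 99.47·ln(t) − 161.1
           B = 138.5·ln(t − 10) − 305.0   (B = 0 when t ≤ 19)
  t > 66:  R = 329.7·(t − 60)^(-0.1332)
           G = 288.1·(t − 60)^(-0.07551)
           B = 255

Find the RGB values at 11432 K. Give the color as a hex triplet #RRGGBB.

#C2D5FF

t = 11432/100 = 114.32; the t > 66 branch applies.
R = 329.7·(114.32 − 60)^(-0.1332) = 329.7·54.32^(-0.1332) = 329.7·0.58736 = 193.652.
G = 288.1·(114.32 − 60)^(-0.07551) = 288.1·54.32^(-0.07551) = 288.1·0.73959 = 213.077.
B = 255 by definition for t > 66.
Rounded: (194, 213, 255).
In hex: #C2D5FF.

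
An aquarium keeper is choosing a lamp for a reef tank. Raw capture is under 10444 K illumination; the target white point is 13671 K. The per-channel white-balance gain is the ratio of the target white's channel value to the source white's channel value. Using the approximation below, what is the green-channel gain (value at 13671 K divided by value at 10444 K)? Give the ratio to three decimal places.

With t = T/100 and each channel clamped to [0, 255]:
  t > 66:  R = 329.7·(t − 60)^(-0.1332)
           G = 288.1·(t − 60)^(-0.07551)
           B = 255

0.960

At 10444 K (t = 104.44):
  G = 288.1·(104.44 − 60)^(-0.07551) = 288.1·44.44^(-0.07551) = 288.1·0.75089 = 216.332.
At 13671 K (t = 136.71):
  G = 288.1·(136.71 − 60)^(-0.07551) = 288.1·76.71^(-0.07551) = 288.1·0.72057 = 207.596.
Gain = 207.596 / 216.332 = 0.9596 → 0.960.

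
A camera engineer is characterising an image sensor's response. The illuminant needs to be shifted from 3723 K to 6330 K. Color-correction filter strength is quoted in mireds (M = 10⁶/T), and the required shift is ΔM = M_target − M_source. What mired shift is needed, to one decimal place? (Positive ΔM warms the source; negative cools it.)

M_source = 10⁶/3723 = 268.601; M_target = 10⁶/6330 = 157.978.
ΔM = 157.978 − 268.601 = -110.623 → -110.6 mireds, a cooling shift.

-110.6 mireds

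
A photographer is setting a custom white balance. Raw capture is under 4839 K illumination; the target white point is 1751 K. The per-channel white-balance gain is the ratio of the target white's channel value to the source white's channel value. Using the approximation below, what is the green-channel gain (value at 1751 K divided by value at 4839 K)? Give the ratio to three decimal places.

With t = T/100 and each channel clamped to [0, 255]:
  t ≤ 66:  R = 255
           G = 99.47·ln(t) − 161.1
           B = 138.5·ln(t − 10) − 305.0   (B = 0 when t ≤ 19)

0.550

At 4839 K (t = 48.39):
  G = 99.47·ln 48.39 − 161.1 = 99.47·3.8793 − 161.1 = 224.773.
At 1751 K (t = 17.51):
  G = 99.47·ln 17.51 − 161.1 = 99.47·2.8628 − 161.1 = 123.660.
Gain = 123.660 / 224.773 = 0.5502 → 0.550.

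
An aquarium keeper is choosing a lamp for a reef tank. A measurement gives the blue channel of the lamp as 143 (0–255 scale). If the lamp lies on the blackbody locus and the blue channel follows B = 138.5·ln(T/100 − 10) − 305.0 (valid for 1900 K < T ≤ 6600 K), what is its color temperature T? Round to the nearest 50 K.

3550 K

ln(t − 10) = (143 + 305.0) / 138.5 = 3.2347.
t − 10 = e^3.2347 = 25.398, so t = 35.398.
T = 100·t = 3540 K → 3550 K to the nearest 50 K.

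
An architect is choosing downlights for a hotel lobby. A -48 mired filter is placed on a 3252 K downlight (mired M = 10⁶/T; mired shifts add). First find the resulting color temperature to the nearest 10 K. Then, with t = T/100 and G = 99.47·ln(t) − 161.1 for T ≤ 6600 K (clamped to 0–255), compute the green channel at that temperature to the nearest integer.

M_in = 10⁶/3252 = 307.50; M_out = 307.50 + (-48) = 259.50.
T_out = 10⁶/259.50 = 3853.5 K → 3850 K; t = 38.5.
G = 99.47·ln 38.5 − 161.1 = 99.47·3.6507 − 161.1 = 202.031.
Rounded: 202.

202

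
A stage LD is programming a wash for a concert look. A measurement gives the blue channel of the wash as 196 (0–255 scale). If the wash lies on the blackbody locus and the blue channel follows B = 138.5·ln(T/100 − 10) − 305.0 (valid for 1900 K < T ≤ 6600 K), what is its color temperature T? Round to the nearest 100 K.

4700 K

ln(t − 10) = (196 + 305.0) / 138.5 = 3.6173.
t − 10 = e^3.6173 = 37.238, so t = 47.238.
T = 100·t = 4724 K → 4700 K to the nearest 100 K.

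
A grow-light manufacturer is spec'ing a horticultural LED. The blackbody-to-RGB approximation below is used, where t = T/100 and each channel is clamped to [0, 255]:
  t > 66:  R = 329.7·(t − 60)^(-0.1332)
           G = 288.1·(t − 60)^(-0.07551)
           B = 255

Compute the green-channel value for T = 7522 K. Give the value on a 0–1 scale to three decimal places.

t = 7522/100 = 75.22; the t > 66 branch applies.
G = 288.1·(75.22 − 60)^(-0.07551) = 288.1·15.22^(-0.07551) = 288.1·0.81417 = 234.563.
On a 0–1 scale: 234.563/255 = 0.9199 → 0.920.

0.920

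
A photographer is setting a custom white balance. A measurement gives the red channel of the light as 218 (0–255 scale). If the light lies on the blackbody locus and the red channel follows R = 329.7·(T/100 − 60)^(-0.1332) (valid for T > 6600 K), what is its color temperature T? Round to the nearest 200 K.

8200 K

(t − 60)^(-0.1332) = 218/329.7 = 0.66121.
t − 60 = 0.66121^(1/-0.1332) = 0.66121^(-7.508) = 22.326, so t = 82.326.
T = 100·t = 8233 K → 8200 K to the nearest 200 K.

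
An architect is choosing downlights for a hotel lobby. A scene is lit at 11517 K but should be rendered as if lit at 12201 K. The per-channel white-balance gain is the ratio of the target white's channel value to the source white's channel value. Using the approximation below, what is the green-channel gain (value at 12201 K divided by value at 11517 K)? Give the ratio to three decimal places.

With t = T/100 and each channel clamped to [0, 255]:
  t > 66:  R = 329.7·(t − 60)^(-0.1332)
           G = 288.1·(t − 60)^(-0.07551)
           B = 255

At 11517 K (t = 115.17):
  G = 288.1·(115.17 − 60)^(-0.07551) = 288.1·55.17^(-0.07551) = 288.1·0.73873 = 212.827.
At 12201 K (t = 122.01):
  G = 288.1·(122.01 − 60)^(-0.07551) = 288.1·62.01^(-0.07551) = 288.1·0.73224 = 210.957.
Gain = 210.957 / 212.827 = 0.9912 → 0.991.

0.991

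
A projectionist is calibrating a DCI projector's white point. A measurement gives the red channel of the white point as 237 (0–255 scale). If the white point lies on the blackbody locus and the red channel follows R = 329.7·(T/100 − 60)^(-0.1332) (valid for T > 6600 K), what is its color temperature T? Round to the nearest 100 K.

(t − 60)^(-0.1332) = 237/329.7 = 0.71884.
t − 60 = 0.71884^(1/-0.1332) = 0.71884^(-7.508) = 11.922, so t = 71.922.
T = 100·t = 7192 K → 7200 K to the nearest 100 K.

7200 K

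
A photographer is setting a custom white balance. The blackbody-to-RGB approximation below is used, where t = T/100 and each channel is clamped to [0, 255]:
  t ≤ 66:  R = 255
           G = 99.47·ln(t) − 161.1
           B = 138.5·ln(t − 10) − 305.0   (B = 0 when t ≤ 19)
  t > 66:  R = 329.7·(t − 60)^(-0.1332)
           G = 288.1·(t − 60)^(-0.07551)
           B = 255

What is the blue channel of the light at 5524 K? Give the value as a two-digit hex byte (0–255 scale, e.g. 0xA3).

0xDF

t = 5524/100 = 55.24; the t ≤ 66 branch applies.
B = 138.5·ln(55.24 − 10) − 305.0 = 138.5·ln 45.24 − 305.0 = 138.5·3.8120 − 305.0 = 222.959.
Rounded: 223; in hex, 0xDF.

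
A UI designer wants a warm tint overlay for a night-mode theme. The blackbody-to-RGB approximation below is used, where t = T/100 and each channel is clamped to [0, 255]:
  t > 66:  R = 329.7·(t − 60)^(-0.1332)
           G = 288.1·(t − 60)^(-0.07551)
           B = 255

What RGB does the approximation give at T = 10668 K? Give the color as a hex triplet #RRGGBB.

t = 10668/100 = 106.68; the t > 66 branch applies.
R = 329.7·(106.68 − 60)^(-0.1332) = 329.7·46.68^(-0.1332) = 329.7·0.59934 = 197.602.
G = 288.1·(106.68 − 60)^(-0.07551) = 288.1·46.68^(-0.07551) = 288.1·0.74811 = 215.530.
B = 255 by definition for t > 66.
Rounded: (198, 216, 255).
In hex: #C6D8FF.

#C6D8FF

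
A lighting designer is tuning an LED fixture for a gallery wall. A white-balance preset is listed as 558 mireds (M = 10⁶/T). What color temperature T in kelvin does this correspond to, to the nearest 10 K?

T = 10⁶ / 558 = 1792.11 K → 1790 K.

1790 K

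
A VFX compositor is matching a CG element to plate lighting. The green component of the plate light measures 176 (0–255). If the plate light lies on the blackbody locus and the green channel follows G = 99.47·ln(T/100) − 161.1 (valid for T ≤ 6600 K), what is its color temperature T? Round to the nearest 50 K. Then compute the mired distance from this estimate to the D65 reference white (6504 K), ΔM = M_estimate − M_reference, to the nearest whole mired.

+185 mireds

ln t = (176 + 161.1) / 99.47 = 3.3890.
t = e^3.3890 = 29.635.
T = 100·t = 2964 K → 2950 K to the nearest 50 K.
M_estimate = 10⁶/2950 = 338.98; M_reference = 10⁶/6504 = 153.75.
ΔM = 338.98 − 153.75 = 185.23 → +185 mireds.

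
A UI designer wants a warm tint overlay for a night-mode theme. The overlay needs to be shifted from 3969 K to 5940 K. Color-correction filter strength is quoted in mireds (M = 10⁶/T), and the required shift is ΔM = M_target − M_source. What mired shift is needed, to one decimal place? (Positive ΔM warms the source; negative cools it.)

-83.6 mireds

M_source = 10⁶/3969 = 251.953; M_target = 10⁶/5940 = 168.350.
ΔM = 168.350 − 251.953 = -83.602 → -83.6 mireds, a cooling shift.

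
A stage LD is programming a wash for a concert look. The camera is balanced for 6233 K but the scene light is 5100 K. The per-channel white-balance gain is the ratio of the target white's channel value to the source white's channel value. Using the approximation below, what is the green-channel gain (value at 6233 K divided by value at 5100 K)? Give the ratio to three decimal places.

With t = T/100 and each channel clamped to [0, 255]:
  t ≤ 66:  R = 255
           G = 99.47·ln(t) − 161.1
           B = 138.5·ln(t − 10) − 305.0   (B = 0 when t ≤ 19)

1.087

At 5100 K (t = 51):
  G = 99.47·ln 51 − 161.1 = 99.47·3.9318 − 161.1 = 229.999.
At 6233 K (t = 62.33):
  G = 99.47·ln 62.33 − 161.1 = 99.47·4.1324 − 161.1 = 249.954.
Gain = 249.954 / 229.999 = 1.0868 → 1.087.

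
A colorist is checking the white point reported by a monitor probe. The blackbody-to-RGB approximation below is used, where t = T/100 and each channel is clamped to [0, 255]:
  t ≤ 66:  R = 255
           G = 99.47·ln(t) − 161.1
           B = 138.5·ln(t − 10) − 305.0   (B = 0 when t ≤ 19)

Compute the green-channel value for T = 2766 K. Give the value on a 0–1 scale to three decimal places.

t = 2766/100 = 27.66; the t ≤ 66 branch applies.
G = 99.47·ln 27.66 − 161.1 = 99.47·3.3200 − 161.1 = 169.139.
On a 0–1 scale: 169.139/255 = 0.6633 → 0.663.

0.663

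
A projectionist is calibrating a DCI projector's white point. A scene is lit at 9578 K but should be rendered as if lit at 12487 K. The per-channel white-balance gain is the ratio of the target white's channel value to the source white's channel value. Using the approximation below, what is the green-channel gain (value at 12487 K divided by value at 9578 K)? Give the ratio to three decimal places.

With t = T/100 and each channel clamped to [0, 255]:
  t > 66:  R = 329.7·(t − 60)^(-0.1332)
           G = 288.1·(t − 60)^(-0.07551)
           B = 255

0.956

At 9578 K (t = 95.78):
  G = 288.1·(95.78 − 60)^(-0.07551) = 288.1·35.78^(-0.07551) = 288.1·0.76328 = 219.901.
At 12487 K (t = 124.87):
  G = 288.1·(124.87 − 60)^(-0.07551) = 288.1·64.87^(-0.07551) = 288.1·0.72975 = 210.240.
Gain = 210.240 / 219.901 = 0.9561 → 0.956.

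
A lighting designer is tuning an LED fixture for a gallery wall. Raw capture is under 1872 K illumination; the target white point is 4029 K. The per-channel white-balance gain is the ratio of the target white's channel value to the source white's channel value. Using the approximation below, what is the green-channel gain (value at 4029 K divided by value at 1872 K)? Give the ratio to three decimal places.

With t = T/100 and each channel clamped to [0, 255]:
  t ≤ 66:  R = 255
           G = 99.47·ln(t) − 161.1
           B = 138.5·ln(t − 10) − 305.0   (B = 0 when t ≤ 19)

1.585

At 1872 K (t = 18.72):
  G = 99.47·ln 18.72 − 161.1 = 99.47·2.9296 − 161.1 = 130.307.
At 4029 K (t = 40.29):
  G = 99.47·ln 40.29 − 161.1 = 99.47·3.6961 − 161.1 = 206.551.
Gain = 206.551 / 130.307 = 1.5851 → 1.585.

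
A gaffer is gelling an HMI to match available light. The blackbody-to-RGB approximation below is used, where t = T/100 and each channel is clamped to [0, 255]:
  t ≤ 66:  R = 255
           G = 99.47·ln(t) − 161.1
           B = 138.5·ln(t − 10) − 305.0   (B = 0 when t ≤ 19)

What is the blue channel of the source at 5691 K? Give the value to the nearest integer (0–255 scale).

t = 5691/100 = 56.91; the t ≤ 66 branch applies.
B = 138.5·ln(56.91 − 10) − 305.0 = 138.5·ln 46.91 − 305.0 = 138.5·3.8482 − 305.0 = 227.980.
Rounded: 228.

228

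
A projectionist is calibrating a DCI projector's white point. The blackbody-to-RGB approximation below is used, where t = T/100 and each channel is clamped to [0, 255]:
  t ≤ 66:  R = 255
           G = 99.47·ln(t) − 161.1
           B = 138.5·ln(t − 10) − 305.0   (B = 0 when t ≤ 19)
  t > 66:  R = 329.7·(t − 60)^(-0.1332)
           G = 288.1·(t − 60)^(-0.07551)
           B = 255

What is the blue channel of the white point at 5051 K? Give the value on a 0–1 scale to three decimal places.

t = 5051/100 = 50.51; the t ≤ 66 branch applies.
B = 138.5·ln(50.51 − 10) − 305.0 = 138.5·ln 40.51 − 305.0 = 138.5·3.7015 − 305.0 = 207.665.
On a 0–1 scale: 207.665/255 = 0.8144 → 0.814.

0.814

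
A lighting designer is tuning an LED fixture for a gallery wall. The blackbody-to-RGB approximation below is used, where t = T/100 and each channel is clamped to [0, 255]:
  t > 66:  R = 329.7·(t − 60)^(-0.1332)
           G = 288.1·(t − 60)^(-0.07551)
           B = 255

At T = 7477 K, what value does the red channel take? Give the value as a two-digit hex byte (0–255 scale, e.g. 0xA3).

t = 7477/100 = 74.77; the t > 66 branch applies.
R = 329.7·(74.77 − 60)^(-0.1332) = 329.7·14.77^(-0.1332) = 329.7·0.69862 = 230.334.
Rounded: 230; in hex, 0xE6.

0xE6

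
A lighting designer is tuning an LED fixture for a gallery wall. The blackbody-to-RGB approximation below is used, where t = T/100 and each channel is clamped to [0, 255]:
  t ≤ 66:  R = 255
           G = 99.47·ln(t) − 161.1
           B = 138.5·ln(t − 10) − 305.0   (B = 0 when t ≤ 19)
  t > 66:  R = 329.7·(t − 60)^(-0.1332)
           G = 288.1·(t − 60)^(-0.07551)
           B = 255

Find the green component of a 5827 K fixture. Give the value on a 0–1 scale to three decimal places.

0.954

t = 5827/100 = 58.27; the t ≤ 66 branch applies.
G = 99.47·ln 58.27 − 161.1 = 99.47·4.0651 − 161.1 = 243.254.
On a 0–1 scale: 243.254/255 = 0.9539 → 0.954.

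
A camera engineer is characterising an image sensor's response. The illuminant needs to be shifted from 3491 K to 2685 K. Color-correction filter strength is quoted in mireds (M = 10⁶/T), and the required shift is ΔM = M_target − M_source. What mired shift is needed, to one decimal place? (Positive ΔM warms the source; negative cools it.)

M_source = 10⁶/3491 = 286.451; M_target = 10⁶/2685 = 372.439.
ΔM = 372.439 − 286.451 = 85.989 → +86.0 mireds, a warming shift.

+86.0 mireds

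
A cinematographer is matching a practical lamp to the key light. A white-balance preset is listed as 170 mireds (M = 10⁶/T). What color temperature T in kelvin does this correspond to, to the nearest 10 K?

T = 10⁶ / 170 = 5882.35 K → 5880 K.

5880 K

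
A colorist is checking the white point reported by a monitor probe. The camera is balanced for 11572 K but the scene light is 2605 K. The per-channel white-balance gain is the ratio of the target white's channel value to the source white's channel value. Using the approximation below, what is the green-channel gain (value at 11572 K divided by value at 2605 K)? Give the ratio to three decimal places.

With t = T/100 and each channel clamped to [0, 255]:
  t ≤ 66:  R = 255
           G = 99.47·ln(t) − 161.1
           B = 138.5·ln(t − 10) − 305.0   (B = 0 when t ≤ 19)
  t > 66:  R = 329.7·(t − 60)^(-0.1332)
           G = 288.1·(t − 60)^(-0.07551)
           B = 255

1.303

At 2605 K (t = 26.05):
  G = 99.47·ln 26.05 − 161.1 = 99.47·3.2600 − 161.1 = 163.174.
At 11572 K (t = 115.72):
  G = 288.1·(115.72 − 60)^(-0.07551) = 288.1·55.72^(-0.07551) = 288.1·0.73817 = 212.668.
Gain = 212.668 / 163.174 = 1.3033 → 1.303.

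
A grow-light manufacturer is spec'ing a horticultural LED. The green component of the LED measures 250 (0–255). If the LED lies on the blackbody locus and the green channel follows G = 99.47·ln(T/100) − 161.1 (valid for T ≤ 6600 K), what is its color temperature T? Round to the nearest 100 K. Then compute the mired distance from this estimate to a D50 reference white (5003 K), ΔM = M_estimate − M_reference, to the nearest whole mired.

-39 mireds

ln t = (250 + 161.1) / 99.47 = 4.1329.
t = e^4.1329 = 62.359.
T = 100·t = 6236 K → 6200 K to the nearest 100 K.
M_estimate = 10⁶/6200 = 161.29; M_reference = 10⁶/5003 = 199.88.
ΔM = 161.29 − 199.88 = -38.59 → -39 mireds.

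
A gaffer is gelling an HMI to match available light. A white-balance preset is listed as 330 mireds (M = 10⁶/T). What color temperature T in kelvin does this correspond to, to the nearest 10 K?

3030 K

T = 10⁶ / 330 = 3030.30 K → 3030 K.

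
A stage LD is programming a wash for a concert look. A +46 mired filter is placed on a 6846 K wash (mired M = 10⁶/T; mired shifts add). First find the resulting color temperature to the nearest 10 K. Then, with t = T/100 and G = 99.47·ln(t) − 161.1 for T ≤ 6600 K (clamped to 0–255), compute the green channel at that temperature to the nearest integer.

232

M_in = 10⁶/6846 = 146.07; M_out = 146.07 + (+46) = 192.07.
T_out = 10⁶/192.07 = 5206.4 K → 5210 K; t = 52.1.
G = 99.47·ln 52.1 − 161.1 = 99.47·3.9532 − 161.1 = 232.121.
Rounded: 232.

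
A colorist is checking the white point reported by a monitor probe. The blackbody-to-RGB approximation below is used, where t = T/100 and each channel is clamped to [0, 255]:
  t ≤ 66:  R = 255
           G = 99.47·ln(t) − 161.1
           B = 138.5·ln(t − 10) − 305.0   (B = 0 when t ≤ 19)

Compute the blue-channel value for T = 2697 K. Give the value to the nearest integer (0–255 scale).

t = 2697/100 = 26.97; the t ≤ 66 branch applies.
B = 138.5·ln(26.97 − 10) − 305.0 = 138.5·ln 16.97 − 305.0 = 138.5·2.8314 − 305.0 = 87.155.
Rounded: 87.

87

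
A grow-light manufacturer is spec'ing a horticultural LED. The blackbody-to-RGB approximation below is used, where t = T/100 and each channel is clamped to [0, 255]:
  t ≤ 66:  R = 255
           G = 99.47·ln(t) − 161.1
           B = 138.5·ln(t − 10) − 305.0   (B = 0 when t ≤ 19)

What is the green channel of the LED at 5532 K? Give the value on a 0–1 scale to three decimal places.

t = 5532/100 = 55.32; the t ≤ 66 branch applies.
G = 99.47·ln 55.32 − 161.1 = 99.47·4.0131 − 161.1 = 238.086.
On a 0–1 scale: 238.086/255 = 0.9337 → 0.934.

0.934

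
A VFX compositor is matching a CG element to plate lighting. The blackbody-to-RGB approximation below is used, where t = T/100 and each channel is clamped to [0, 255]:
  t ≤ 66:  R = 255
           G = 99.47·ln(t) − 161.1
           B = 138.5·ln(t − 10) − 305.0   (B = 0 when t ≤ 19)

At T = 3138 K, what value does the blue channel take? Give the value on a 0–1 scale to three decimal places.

0.467

t = 3138/100 = 31.38; the t ≤ 66 branch applies.
B = 138.5·ln(31.38 − 10) − 305.0 = 138.5·ln 21.38 − 305.0 = 138.5·3.0625 − 305.0 = 119.150.
On a 0–1 scale: 119.150/255 = 0.4673 → 0.467.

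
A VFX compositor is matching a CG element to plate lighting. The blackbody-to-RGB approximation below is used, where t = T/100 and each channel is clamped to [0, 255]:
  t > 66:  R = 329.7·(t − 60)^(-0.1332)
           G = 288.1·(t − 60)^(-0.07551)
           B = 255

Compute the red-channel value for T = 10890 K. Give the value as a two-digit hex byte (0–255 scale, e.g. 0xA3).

0xC4

t = 10890/100 = 108.9; the t > 66 branch applies.
R = 329.7·(108.9 − 60)^(-0.1332) = 329.7·48.9^(-0.1332) = 329.7·0.59564 = 196.383.
Rounded: 196; in hex, 0xC4.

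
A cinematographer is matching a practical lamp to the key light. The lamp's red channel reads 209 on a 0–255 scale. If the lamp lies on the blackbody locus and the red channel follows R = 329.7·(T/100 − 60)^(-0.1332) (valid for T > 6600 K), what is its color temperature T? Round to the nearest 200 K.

(t − 60)^(-0.1332) = 209/329.7 = 0.63391.
t − 60 = 0.63391^(1/-0.1332) = 0.63391^(-7.508) = 30.639, so t = 90.639.
T = 100·t = 9064 K → 9000 K to the nearest 200 K.

9000 K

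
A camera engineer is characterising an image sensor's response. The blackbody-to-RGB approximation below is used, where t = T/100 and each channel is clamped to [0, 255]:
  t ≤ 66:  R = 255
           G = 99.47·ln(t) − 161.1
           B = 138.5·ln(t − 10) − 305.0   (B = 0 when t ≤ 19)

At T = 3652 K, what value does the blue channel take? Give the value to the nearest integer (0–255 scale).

149

t = 3652/100 = 36.52; the t ≤ 66 branch applies.
B = 138.5·ln(36.52 − 10) − 305.0 = 138.5·ln 26.52 − 305.0 = 138.5·3.2779 − 305.0 = 148.989.
Rounded: 149.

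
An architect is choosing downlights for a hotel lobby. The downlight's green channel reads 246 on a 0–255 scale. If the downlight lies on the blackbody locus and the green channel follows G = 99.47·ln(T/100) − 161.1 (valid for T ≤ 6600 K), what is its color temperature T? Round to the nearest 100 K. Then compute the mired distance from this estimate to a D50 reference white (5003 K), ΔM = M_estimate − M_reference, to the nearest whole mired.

ln t = (246 + 161.1) / 99.47 = 4.0927.
t = e^4.0927 = 59.901.
T = 100·t = 5990 K → 6000 K to the nearest 100 K.
M_estimate = 10⁶/6000 = 166.67; M_reference = 10⁶/5003 = 199.88.
ΔM = 166.67 − 199.88 = -33.21 → -33 mireds.

-33 mireds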